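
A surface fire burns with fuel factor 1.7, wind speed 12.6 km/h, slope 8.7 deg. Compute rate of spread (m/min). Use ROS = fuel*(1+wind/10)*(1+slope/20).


Formula: ROS = fuel * (1 + wind/10) * (1 + slope/20)
Wind factor = 1 + 12.6/10 = 2.26
Slope factor = 1 + 8.7/20 = 1.435
ROS = 1.7 * 2.26 * 1.435 = 5.51 m/min

5.51


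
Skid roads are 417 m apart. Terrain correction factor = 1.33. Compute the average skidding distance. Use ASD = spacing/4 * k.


Formula: ASD = (spacing / 4) * correction
Uncorrected distance = spacing / 4 = 417 / 4 = 104.25 m
ASD = 104.25 * 1.33 = 139 m

139


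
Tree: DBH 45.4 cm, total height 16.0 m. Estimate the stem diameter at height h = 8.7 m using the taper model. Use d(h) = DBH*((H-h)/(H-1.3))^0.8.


Taper: d(h) = DBH * ((H - h) / (H - 1.3))^0.8
Numerator = H - h = 16.0 - 8.7 = 7.3 m
Denominator = H - 1.3 = 16.0 - 1.3 = 14.7 m
Ratio = 7.3 / 14.7 = 0.4966
d = 45.4 * 0.4966^0.8 = 25.9 cm

25.9


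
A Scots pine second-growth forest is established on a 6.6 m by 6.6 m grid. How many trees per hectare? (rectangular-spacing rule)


Formula: TPH = 10000 m^2/ha / (spacing_x * spacing_y)
Area per tree = 6.6 m * 6.6 m = 43.56 m^2
TPH = 10000 / 43.56 = 230 trees/ha

230


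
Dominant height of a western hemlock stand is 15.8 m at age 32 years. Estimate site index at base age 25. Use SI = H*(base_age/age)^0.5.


Formula: SI = H_dom * (base_age / age)^0.5
Age ratio = 25 / 32 = 0.78125
sqrt(age_ratio) = 0.88388
SI = 15.8 * 0.88388 = 14.0 m

14.0


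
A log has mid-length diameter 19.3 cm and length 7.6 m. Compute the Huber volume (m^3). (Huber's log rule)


Huber: V = Am * L,  Am = pi*(Dm/200)^2
Am = pi*(19.3/200)^2 = 0.029255 m^2
V = 0.029255*7.6 = 0.2223 m^3

0.2223


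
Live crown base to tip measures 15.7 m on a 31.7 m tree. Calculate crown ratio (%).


Formula: Crown Ratio = (Crown Length / Total Height) * 100
CR = (15.7 m / 31.7 m) * 100
CR = 0.4953 * 100 = 49.5%

49.5


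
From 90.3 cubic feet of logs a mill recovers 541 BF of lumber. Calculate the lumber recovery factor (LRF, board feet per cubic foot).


Formula: LRF = Lumber Output (BF) / Log Input (ft^3)
LRF = 541 BF / 90.3 ft^3
LRF = 5.99 BF/ft^3

5.99


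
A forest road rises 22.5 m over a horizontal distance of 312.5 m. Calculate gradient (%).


Formula: Gradient = rise / run * 100
Gradient = 22.5 / 312.5 * 100 = 7.2%

7.2


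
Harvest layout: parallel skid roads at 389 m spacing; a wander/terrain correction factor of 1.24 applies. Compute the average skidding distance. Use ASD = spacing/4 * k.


Formula: ASD = (spacing / 4) * correction
Uncorrected distance = spacing / 4 = 389 / 4 = 97.25 m
ASD = 97.25 * 1.24 = 121 m

121


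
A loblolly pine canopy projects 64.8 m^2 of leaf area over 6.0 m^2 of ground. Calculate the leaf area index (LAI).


Formula: LAI = total leaf area / ground area  (dimensionless)
LAI = 64.8 m^2 / 6.0 m^2
LAI = 10.8

10.8


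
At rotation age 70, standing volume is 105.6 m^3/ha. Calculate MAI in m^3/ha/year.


Formula: MAI = Total Volume / Stand Age
MAI = 105.6 m^3/ha / 70 years
MAI = 1.51 m^3/ha/year

1.51


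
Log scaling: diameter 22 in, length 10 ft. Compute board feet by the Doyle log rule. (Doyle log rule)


Doyle: BF = (D - 4)^2 * L / 16
Adjusted diameter = 22 - 4 = 18 in
(D-4)^2 = 18^2 = 324
BF = 324 * 10 / 16 = 203 BF

203


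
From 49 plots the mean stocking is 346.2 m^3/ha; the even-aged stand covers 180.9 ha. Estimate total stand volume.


Formula: Total Volume = Mean Volume per ha * Total Area
Total Volume = 346.2 m^3/ha * 180.9 ha
Total Volume = 62628 m^3

62628


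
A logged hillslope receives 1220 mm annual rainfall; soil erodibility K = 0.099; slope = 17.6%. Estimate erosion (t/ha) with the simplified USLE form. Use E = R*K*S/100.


Formula: E = R * K * S / 100  (simplified USLE)
R * K = 1220 * 0.099 = 120.78
E = 120.78 * 17.6 / 100 = 21.26 t/ha

21.26


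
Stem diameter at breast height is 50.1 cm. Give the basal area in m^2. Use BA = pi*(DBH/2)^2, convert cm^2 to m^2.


Formula: BA = pi * (DBH/2)^2 / 10000  (cm^2 to m^2)
Radius = DBH/2 = 50.1/2 = 25.05 cm
BA = pi * 25.05^2 / 10000
   = 1971.3572 cm^2 / 10000
   = 0.1971 m^2

0.1971


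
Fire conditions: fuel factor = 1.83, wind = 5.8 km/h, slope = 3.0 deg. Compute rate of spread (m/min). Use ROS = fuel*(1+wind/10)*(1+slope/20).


Formula: ROS = fuel * (1 + wind/10) * (1 + slope/20)
Wind factor = 1 + 5.8/10 = 1.58
Slope factor = 1 + 3.0/20 = 1.15
ROS = 1.83 * 1.58 * 1.15 = 3.33 m/min

3.33


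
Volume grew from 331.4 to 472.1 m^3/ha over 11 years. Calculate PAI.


Formula: PAI = (V_T2 - V_T1) / (T2 - T1)
Volume increment = 472.1 - 331.4 = 140.7 m^3/ha
PAI = 140.7 / 11 = 12.79 m^3/ha/year

12.79


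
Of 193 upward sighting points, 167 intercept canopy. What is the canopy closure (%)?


Formula: Canopy closure = covered points / total points * 100
Closure = 167 / 193 * 100
Closure = 0.8653 * 100 = 86.5%

86.5


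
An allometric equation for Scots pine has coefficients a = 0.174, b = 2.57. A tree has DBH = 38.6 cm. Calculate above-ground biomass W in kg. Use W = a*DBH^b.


Formula: W = a * DBH^b  (allometric power law)
DBH^b = 38.6^2.57 = 11954.4438
W = 0.174 * 11954.4438 = 2080.1 kg

2080.1


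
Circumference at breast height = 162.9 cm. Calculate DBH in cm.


Formula: DBH = C / pi
DBH = 162.9 / pi
pi = 3.14159...
DBH = 51.9 cm

51.9


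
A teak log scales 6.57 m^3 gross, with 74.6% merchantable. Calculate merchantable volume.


Formula: MV = V_total * (merchantable_pct / 100)
Merchantable fraction = 74.6% / 100 = 0.746
MV = 6.57 m^3 * 0.746 = 4.901 m^3

4.901


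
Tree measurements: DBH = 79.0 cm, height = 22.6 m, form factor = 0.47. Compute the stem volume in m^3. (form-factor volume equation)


Formula: V = pi * (DBH/200)^2 * H * ff
Radius = DBH/200 = 79.0/200 = 0.395 m
Radius^2 = 0.395^2 = 0.156025 m^2
V = pi * 0.156025 * 22.6 * 0.47
V = 5.207 m^3

5.207


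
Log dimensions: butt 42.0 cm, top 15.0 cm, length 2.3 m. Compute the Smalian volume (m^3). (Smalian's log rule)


Smalian: V = (A1 + A2)/2 * L,  A = pi*(D/200)^2
A1 = pi*(42.0/200)^2 = 0.138544 m^2
A2 = pi*(15.0/200)^2 = 0.017671 m^2
V = (0.138544+0.017671)/2*2.3 = 0.1796 m^3

0.1796


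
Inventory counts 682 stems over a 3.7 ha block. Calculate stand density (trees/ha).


Formula: Stand Density = N_trees / Area_ha
Density = 682 trees / 3.7 ha
Density = 184 trees/ha

184


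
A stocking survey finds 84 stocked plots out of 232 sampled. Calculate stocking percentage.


Formula: Stocking % = stocked plots / total plots * 100
Stocking = 84 / 232 * 100
Stocking = 0.3621 * 100 = 36.2%

36.2


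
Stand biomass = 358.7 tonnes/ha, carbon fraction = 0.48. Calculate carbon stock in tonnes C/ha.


Formula: Carbon Stock = Biomass * Carbon Fraction
C = 358.7 t/ha * 0.48
C = 172.2 t C/ha

172.2


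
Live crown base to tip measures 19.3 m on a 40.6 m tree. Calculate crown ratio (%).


Formula: Crown Ratio = (Crown Length / Total Height) * 100
CR = (19.3 m / 40.6 m) * 100
CR = 0.4754 * 100 = 47.5%

47.5


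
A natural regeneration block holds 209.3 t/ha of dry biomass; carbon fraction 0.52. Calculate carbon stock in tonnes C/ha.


Formula: Carbon Stock = Biomass * Carbon Fraction
C = 209.3 t/ha * 0.52
C = 108.8 t C/ha

108.8


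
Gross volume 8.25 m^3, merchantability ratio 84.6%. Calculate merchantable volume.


Formula: MV = V_total * (merchantable_pct / 100)
Merchantable fraction = 84.6% / 100 = 0.846
MV = 8.25 m^3 * 0.846 = 6.98 m^3

6.98


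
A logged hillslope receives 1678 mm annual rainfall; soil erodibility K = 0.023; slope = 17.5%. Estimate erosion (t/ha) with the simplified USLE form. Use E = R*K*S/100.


Formula: E = R * K * S / 100  (simplified USLE)
R * K = 1678 * 0.023 = 38.594
E = 38.594 * 17.5 / 100 = 6.75 t/ha

6.75


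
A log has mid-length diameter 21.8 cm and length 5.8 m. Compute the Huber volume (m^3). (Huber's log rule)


Huber: V = Am * L,  Am = pi*(Dm/200)^2
Am = pi*(21.8/200)^2 = 0.037325 m^2
V = 0.037325*5.8 = 0.2165 m^3

0.2165


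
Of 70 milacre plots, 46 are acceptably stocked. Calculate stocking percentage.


Formula: Stocking % = stocked plots / total plots * 100
Stocking = 46 / 70 * 100
Stocking = 0.6571 * 100 = 65.7%

65.7


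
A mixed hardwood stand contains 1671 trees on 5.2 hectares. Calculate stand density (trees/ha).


Formula: Stand Density = N_trees / Area_ha
Density = 1671 trees / 5.2 ha
Density = 321 trees/ha

321


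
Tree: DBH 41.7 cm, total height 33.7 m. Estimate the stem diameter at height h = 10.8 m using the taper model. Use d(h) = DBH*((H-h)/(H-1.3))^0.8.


Taper: d(h) = DBH * ((H - h) / (H - 1.3))^0.8
Numerator = H - h = 33.7 - 10.8 = 22.9 m
Denominator = H - 1.3 = 33.7 - 1.3 = 32.4 m
Ratio = 22.9 / 32.4 = 0.70679
d = 41.7 * 0.70679^0.8 = 31.6 cm

31.6


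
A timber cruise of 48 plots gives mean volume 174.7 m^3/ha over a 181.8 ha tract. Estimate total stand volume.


Formula: Total Volume = Mean Volume per ha * Total Area
Total Volume = 174.7 m^3/ha * 181.8 ha
Total Volume = 31760 m^3

31760


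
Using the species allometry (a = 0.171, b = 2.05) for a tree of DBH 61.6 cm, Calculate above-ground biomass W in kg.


Formula: W = a * DBH^b  (allometric power law)
DBH^b = 61.6^2.05 = 4662.7321
W = 0.171 * 4662.7321 = 797.3 kg

797.3


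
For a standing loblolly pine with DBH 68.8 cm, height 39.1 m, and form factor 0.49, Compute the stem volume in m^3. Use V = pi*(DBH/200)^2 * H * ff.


Formula: V = pi * (DBH/200)^2 * H * ff
Radius = DBH/200 = 68.8/200 = 0.344 m
Radius^2 = 0.344^2 = 0.118336 m^2
V = pi * 0.118336 * 39.1 * 0.49
V = 7.123 m^3

7.123


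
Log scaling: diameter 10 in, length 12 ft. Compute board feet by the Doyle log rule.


Doyle: BF = (D - 4)^2 * L / 16
Adjusted diameter = 10 - 4 = 6 in
(D-4)^2 = 6^2 = 36
BF = 36 * 12 / 16 = 27 BF

27


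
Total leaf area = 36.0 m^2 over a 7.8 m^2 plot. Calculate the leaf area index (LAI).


Formula: LAI = total leaf area / ground area  (dimensionless)
LAI = 36.0 m^2 / 7.8 m^2
LAI = 4.62

4.62


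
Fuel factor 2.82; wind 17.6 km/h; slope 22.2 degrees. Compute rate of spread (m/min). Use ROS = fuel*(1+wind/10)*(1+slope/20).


Formula: ROS = fuel * (1 + wind/10) * (1 + slope/20)
Wind factor = 1 + 17.6/10 = 2.76
Slope factor = 1 + 22.2/20 = 2.11
ROS = 2.82 * 2.76 * 2.11 = 16.42 m/min

16.42


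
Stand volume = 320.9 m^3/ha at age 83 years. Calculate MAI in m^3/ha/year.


Formula: MAI = Total Volume / Stand Age
MAI = 320.9 m^3/ha / 83 years
MAI = 3.87 m^3/ha/year

3.87


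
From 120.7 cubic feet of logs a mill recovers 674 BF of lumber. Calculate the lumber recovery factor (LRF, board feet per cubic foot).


Formula: LRF = Lumber Output (BF) / Log Input (ft^3)
LRF = 674 BF / 120.7 ft^3
LRF = 5.58 BF/ft^3

5.58


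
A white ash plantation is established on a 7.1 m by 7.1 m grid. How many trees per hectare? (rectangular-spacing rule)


Formula: TPH = 10000 m^2/ha / (spacing_x * spacing_y)
Area per tree = 7.1 m * 7.1 m = 50.41 m^2
TPH = 10000 / 50.41 = 198 trees/ha

198


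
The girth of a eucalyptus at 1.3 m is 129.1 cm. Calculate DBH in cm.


Formula: DBH = C / pi
DBH = 129.1 / pi
pi = 3.14159...
DBH = 41.1 cm

41.1


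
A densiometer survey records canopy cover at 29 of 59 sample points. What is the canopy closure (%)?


Formula: Canopy closure = covered points / total points * 100
Closure = 29 / 59 * 100
Closure = 0.4915 * 100 = 49.2%

49.2


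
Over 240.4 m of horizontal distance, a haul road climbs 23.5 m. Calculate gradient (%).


Formula: Gradient = rise / run * 100
Gradient = 23.5 / 240.4 * 100 = 9.8%

9.8


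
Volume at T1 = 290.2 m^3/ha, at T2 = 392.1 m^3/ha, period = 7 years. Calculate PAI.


Formula: PAI = (V_T2 - V_T1) / (T2 - T1)
Volume increment = 392.1 - 290.2 = 101.9 m^3/ha
PAI = 101.9 / 7 = 14.56 m^3/ha/year

14.56


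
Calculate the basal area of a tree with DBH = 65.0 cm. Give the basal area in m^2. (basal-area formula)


Formula: BA = pi * (DBH/2)^2 / 10000  (cm^2 to m^2)
Radius = DBH/2 = 65.0/2 = 32.5 cm
BA = pi * 32.5^2 / 10000
   = 3318.3072 cm^2 / 10000
   = 0.3318 m^2

0.3318


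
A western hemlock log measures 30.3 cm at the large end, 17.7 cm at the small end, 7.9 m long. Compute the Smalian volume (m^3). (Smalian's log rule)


Smalian: V = (A1 + A2)/2 * L,  A = pi*(D/200)^2
A1 = pi*(30.3/200)^2 = 0.072107 m^2
A2 = pi*(17.7/200)^2 = 0.024606 m^2
V = (0.072107+0.024606)/2*7.9 = 0.382 m^3

0.382


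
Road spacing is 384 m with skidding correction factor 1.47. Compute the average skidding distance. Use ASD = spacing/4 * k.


Formula: ASD = (spacing / 4) * correction
Uncorrected distance = spacing / 4 = 384 / 4 = 96 m
ASD = 96 * 1.47 = 141 m

141


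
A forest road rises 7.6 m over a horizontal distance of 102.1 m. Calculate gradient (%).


Formula: Gradient = rise / run * 100
Gradient = 7.6 / 102.1 * 100 = 7.4%

7.4


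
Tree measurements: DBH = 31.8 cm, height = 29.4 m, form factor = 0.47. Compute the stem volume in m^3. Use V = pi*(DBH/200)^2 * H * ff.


Formula: V = pi * (DBH/200)^2 * H * ff
Radius = DBH/200 = 31.8/200 = 0.159 m
Radius^2 = 0.159^2 = 0.025281 m^2
V = pi * 0.025281 * 29.4 * 0.47
V = 1.097 m^3

1.097


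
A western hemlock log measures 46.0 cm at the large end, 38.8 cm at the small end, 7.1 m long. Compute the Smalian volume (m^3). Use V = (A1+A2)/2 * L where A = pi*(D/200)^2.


Smalian: V = (A1 + A2)/2 * L,  A = pi*(D/200)^2
A1 = pi*(46.0/200)^2 = 0.16619 m^2
A2 = pi*(38.8/200)^2 = 0.118237 m^2
V = (0.16619+0.118237)/2*7.1 = 1.0097 m^3

1.0097


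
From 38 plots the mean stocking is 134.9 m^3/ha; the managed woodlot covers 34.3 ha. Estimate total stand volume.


Formula: Total Volume = Mean Volume per ha * Total Area
Total Volume = 134.9 m^3/ha * 34.3 ha
Total Volume = 4627 m^3

4627


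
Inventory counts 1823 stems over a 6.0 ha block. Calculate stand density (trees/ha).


Formula: Stand Density = N_trees / Area_ha
Density = 1823 trees / 6.0 ha
Density = 304 trees/ha

304


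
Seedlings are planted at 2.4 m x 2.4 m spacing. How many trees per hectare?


Formula: TPH = 10000 m^2/ha / (spacing_x * spacing_y)
Area per tree = 2.4 m * 2.4 m = 5.76 m^2
TPH = 10000 / 5.76 = 1736 trees/ha

1736


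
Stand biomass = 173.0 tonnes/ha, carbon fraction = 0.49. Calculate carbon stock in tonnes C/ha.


Formula: Carbon Stock = Biomass * Carbon Fraction
C = 173.0 t/ha * 0.49
C = 84.8 t C/ha

84.8


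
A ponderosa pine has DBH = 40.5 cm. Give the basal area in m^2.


Formula: BA = pi * (DBH/2)^2 / 10000  (cm^2 to m^2)
Radius = DBH/2 = 40.5/2 = 20.25 cm
BA = pi * 20.25^2 / 10000
   = 1288.2493 cm^2 / 10000
   = 0.1288 m^2

0.1288


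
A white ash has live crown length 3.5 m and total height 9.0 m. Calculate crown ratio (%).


Formula: Crown Ratio = (Crown Length / Total Height) * 100
CR = (3.5 m / 9.0 m) * 100
CR = 0.3889 * 100 = 38.9%

38.9


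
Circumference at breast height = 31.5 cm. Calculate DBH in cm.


Formula: DBH = C / pi
DBH = 31.5 / pi
pi = 3.14159...
DBH = 10.0 cm

10.0


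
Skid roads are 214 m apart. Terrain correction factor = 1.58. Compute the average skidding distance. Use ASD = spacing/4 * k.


Formula: ASD = (spacing / 4) * correction
Uncorrected distance = spacing / 4 = 214 / 4 = 53.5 m
ASD = 53.5 * 1.58 = 85 m

85


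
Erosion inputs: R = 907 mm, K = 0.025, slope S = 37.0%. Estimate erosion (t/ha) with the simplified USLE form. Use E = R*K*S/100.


Formula: E = R * K * S / 100  (simplified USLE)
R * K = 907 * 0.025 = 22.675
E = 22.675 * 37.0 / 100 = 8.39 t/ha

8.39


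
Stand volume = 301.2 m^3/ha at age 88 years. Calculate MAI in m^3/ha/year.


Formula: MAI = Total Volume / Stand Age
MAI = 301.2 m^3/ha / 88 years
MAI = 3.42 m^3/ha/year

3.42


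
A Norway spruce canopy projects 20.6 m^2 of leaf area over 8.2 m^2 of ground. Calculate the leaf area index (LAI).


Formula: LAI = total leaf area / ground area  (dimensionless)
LAI = 20.6 m^2 / 8.2 m^2
LAI = 2.51

2.51


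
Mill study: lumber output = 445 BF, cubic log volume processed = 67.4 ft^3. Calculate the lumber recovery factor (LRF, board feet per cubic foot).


Formula: LRF = Lumber Output (BF) / Log Input (ft^3)
LRF = 445 BF / 67.4 ft^3
LRF = 6.6 BF/ft^3

6.6


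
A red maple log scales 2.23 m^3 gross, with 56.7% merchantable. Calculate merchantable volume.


Formula: MV = V_total * (merchantable_pct / 100)
Merchantable fraction = 56.7% / 100 = 0.567
MV = 2.23 m^3 * 0.567 = 1.264 m^3

1.264


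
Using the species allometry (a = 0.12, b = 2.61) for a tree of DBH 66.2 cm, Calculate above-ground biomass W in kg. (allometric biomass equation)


Formula: W = a * DBH^b  (allometric power law)
DBH^b = 66.2^2.61 = 56550.878
W = 0.12 * 56550.878 = 6786.1 kg

6786.1


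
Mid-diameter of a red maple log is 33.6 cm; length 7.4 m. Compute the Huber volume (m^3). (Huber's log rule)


Huber: V = Am * L,  Am = pi*(Dm/200)^2
Am = pi*(33.6/200)^2 = 0.088668 m^2
V = 0.088668*7.4 = 0.6561 m^3

0.6561


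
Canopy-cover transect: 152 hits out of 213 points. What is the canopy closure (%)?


Formula: Canopy closure = covered points / total points * 100
Closure = 152 / 213 * 100
Closure = 0.7136 * 100 = 71.4%

71.4


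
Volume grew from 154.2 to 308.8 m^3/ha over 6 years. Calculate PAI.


Formula: PAI = (V_T2 - V_T1) / (T2 - T1)
Volume increment = 308.8 - 154.2 = 154.6 m^3/ha
PAI = 154.6 / 6 = 25.77 m^3/ha/year

25.77


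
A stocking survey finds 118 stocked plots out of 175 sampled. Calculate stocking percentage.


Formula: Stocking % = stocked plots / total plots * 100
Stocking = 118 / 175 * 100
Stocking = 0.6743 * 100 = 67.4%

67.4


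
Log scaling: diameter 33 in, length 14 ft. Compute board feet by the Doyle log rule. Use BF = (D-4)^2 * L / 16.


Doyle: BF = (D - 4)^2 * L / 16
Adjusted diameter = 33 - 4 = 29 in
(D-4)^2 = 29^2 = 841
BF = 841 * 14 / 16 = 736 BF

736


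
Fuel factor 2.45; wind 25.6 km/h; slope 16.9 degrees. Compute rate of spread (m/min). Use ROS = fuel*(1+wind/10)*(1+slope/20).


Formula: ROS = fuel * (1 + wind/10) * (1 + slope/20)
Wind factor = 1 + 25.6/10 = 3.56
Slope factor = 1 + 16.9/20 = 1.845
ROS = 2.45 * 3.56 * 1.845 = 16.09 m/min

16.09


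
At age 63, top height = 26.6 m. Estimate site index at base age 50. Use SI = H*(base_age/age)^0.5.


Formula: SI = H_dom * (base_age / age)^0.5
Age ratio = 50 / 63 = 0.79365
sqrt(age_ratio) = 0.89087
SI = 26.6 * 0.89087 = 23.7 m

23.7


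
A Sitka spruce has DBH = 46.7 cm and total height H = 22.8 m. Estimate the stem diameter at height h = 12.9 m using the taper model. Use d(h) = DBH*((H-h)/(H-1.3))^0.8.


Taper: d(h) = DBH * ((H - h) / (H - 1.3))^0.8
Numerator = H - h = 22.8 - 12.9 = 9.9 m
Denominator = H - 1.3 = 22.8 - 1.3 = 21.5 m
Ratio = 9.9 / 21.5 = 0.46047
d = 46.7 * 0.46047^0.8 = 25.1 cm

25.1


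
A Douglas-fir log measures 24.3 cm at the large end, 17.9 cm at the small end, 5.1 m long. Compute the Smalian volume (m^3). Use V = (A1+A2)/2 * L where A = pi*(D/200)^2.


Smalian: V = (A1 + A2)/2 * L,  A = pi*(D/200)^2
A1 = pi*(24.3/200)^2 = 0.046377 m^2
A2 = pi*(17.9/200)^2 = 0.025165 m^2
V = (0.046377+0.025165)/2*5.1 = 0.1824 m^3

0.1824


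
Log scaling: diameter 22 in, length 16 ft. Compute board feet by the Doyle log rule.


Doyle: BF = (D - 4)^2 * L / 16
Adjusted diameter = 22 - 4 = 18 in
(D-4)^2 = 18^2 = 324
BF = 324 * 16 / 16 = 324 BF

324


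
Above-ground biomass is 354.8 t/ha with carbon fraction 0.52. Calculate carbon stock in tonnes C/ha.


Formula: Carbon Stock = Biomass * Carbon Fraction
C = 354.8 t/ha * 0.52
C = 184.5 t C/ha

184.5


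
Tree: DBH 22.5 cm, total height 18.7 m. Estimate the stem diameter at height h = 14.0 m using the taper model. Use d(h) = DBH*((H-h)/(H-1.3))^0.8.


Taper: d(h) = DBH * ((H - h) / (H - 1.3))^0.8
Numerator = H - h = 18.7 - 14.0 = 4.7 m
Denominator = H - 1.3 = 18.7 - 1.3 = 17.4 m
Ratio = 4.7 / 17.4 = 0.27011
d = 22.5 * 0.27011^0.8 = 7.9 cm

7.9


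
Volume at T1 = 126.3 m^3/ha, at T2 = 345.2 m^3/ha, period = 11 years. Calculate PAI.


Formula: PAI = (V_T2 - V_T1) / (T2 - T1)
Volume increment = 345.2 - 126.3 = 218.9 m^3/ha
PAI = 218.9 / 11 = 19.9 m^3/ha/year

19.9


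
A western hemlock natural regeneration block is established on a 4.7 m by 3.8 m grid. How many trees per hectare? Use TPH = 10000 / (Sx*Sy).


Formula: TPH = 10000 m^2/ha / (spacing_x * spacing_y)
Area per tree = 4.7 m * 3.8 m = 17.86 m^2
TPH = 10000 / 17.86 = 560 trees/ha

560


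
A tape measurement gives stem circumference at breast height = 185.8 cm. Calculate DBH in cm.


Formula: DBH = C / pi
DBH = 185.8 / pi
pi = 3.14159...
DBH = 59.1 cm

59.1


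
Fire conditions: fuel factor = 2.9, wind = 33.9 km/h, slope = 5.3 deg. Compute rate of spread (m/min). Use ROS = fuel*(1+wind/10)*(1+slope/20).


Formula: ROS = fuel * (1 + wind/10) * (1 + slope/20)
Wind factor = 1 + 33.9/10 = 4.39
Slope factor = 1 + 5.3/20 = 1.265
ROS = 2.9 * 4.39 * 1.265 = 16.1 m/min

16.1


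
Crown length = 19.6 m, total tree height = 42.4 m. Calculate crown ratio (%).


Formula: Crown Ratio = (Crown Length / Total Height) * 100
CR = (19.6 m / 42.4 m) * 100
CR = 0.4623 * 100 = 46.2%

46.2


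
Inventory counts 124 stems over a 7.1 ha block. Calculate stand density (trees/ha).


Formula: Stand Density = N_trees / Area_ha
Density = 124 trees / 7.1 ha
Density = 17 trees/ha

17


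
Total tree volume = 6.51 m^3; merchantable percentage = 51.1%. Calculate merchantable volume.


Formula: MV = V_total * (merchantable_pct / 100)
Merchantable fraction = 51.1% / 100 = 0.511
MV = 6.51 m^3 * 0.511 = 3.327 m^3

3.327


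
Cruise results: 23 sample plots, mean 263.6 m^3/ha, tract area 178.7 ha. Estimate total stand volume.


Formula: Total Volume = Mean Volume per ha * Total Area
Total Volume = 263.6 m^3/ha * 178.7 ha
Total Volume = 47105 m^3

47105


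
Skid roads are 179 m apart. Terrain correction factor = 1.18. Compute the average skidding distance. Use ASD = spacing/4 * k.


Formula: ASD = (spacing / 4) * correction
Uncorrected distance = spacing / 4 = 179 / 4 = 44.75 m
ASD = 44.75 * 1.18 = 53 m

53


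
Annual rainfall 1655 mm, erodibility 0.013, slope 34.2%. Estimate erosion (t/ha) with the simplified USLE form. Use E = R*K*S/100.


Formula: E = R * K * S / 100  (simplified USLE)
R * K = 1655 * 0.013 = 21.515
E = 21.515 * 34.2 / 100 = 7.36 t/ha

7.36


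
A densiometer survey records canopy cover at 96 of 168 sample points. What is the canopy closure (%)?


Formula: Canopy closure = covered points / total points * 100
Closure = 96 / 168 * 100
Closure = 0.5714 * 100 = 57.1%

57.1


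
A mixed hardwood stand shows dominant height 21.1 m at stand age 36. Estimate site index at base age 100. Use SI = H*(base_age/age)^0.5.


Formula: SI = H_dom * (base_age / age)^0.5
Age ratio = 100 / 36 = 2.77778
sqrt(age_ratio) = 1.66667
SI = 21.1 * 1.66667 = 35.2 m

35.2


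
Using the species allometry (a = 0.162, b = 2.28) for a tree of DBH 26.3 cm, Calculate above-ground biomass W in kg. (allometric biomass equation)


Formula: W = a * DBH^b  (allometric power law)
DBH^b = 26.3^2.28 = 1727.8224
W = 0.162 * 1727.8224 = 279.9 kg

279.9


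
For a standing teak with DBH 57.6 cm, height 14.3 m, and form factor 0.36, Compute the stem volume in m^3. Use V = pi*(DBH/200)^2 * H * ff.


Formula: V = pi * (DBH/200)^2 * H * ff
Radius = DBH/200 = 57.6/200 = 0.288 m
Radius^2 = 0.288^2 = 0.082944 m^2
V = pi * 0.082944 * 14.3 * 0.36
V = 1.341 m^3

1.341


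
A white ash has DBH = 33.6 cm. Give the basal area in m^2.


Formula: BA = pi * (DBH/2)^2 / 10000  (cm^2 to m^2)
Radius = DBH/2 = 33.6/2 = 16.8 cm
BA = pi * 16.8^2 / 10000
   = 886.6831 cm^2 / 10000
   = 0.0887 m^2

0.0887


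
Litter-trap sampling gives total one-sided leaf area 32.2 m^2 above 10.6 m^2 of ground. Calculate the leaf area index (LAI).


Formula: LAI = total leaf area / ground area  (dimensionless)
LAI = 32.2 m^2 / 10.6 m^2
LAI = 3.04

3.04


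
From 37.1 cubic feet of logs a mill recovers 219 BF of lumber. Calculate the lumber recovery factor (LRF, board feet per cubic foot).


Formula: LRF = Lumber Output (BF) / Log Input (ft^3)
LRF = 219 BF / 37.1 ft^3
LRF = 5.9 BF/ft^3

5.9


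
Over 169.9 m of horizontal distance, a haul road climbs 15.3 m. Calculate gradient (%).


Formula: Gradient = rise / run * 100
Gradient = 15.3 / 169.9 * 100 = 9.0%

9.0


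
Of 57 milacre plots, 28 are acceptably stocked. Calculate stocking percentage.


Formula: Stocking % = stocked plots / total plots * 100
Stocking = 28 / 57 * 100
Stocking = 0.4912 * 100 = 49.1%

49.1


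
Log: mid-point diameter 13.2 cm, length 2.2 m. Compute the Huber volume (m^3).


Huber: V = Am * L,  Am = pi*(Dm/200)^2
Am = pi*(13.2/200)^2 = 0.013685 m^2
V = 0.013685*2.2 = 0.0301 m^3

0.0301


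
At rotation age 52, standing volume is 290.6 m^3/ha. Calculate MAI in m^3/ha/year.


Formula: MAI = Total Volume / Stand Age
MAI = 290.6 m^3/ha / 52 years
MAI = 5.59 m^3/ha/year

5.59


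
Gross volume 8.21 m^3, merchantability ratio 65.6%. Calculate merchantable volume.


Formula: MV = V_total * (merchantable_pct / 100)
Merchantable fraction = 65.6% / 100 = 0.656
MV = 8.21 m^3 * 0.656 = 5.386 m^3

5.386


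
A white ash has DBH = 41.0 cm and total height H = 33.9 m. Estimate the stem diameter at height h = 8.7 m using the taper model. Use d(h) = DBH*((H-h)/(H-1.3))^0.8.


Taper: d(h) = DBH * ((H - h) / (H - 1.3))^0.8
Numerator = H - h = 33.9 - 8.7 = 25.2 m
Denominator = H - 1.3 = 33.9 - 1.3 = 32.6 m
Ratio = 25.2 / 32.6 = 0.77301
d = 41.0 * 0.77301^0.8 = 33.4 cm

33.4


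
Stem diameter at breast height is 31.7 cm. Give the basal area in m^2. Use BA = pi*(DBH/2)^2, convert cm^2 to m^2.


Formula: BA = pi * (DBH/2)^2 / 10000  (cm^2 to m^2)
Radius = DBH/2 = 31.7/2 = 15.85 cm
BA = pi * 15.85^2 / 10000
   = 789.2388 cm^2 / 10000
   = 0.0789 m^2

0.0789


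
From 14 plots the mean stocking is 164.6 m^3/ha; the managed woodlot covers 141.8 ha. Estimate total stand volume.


Formula: Total Volume = Mean Volume per ha * Total Area
Total Volume = 164.6 m^3/ha * 141.8 ha
Total Volume = 23340 m^3

23340


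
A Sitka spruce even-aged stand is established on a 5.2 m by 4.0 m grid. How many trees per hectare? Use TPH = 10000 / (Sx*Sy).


Formula: TPH = 10000 m^2/ha / (spacing_x * spacing_y)
Area per tree = 5.2 m * 4.0 m = 20.8 m^2
TPH = 10000 / 20.8 = 481 trees/ha

481


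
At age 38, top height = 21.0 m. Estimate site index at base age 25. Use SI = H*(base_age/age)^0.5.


Formula: SI = H_dom * (base_age / age)^0.5
Age ratio = 25 / 38 = 0.65789
sqrt(age_ratio) = 0.81111
SI = 21.0 * 0.81111 = 17.0 m

17.0


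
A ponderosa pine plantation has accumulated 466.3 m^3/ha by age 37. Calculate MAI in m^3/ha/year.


Formula: MAI = Total Volume / Stand Age
MAI = 466.3 m^3/ha / 37 years
MAI = 12.6 m^3/ha/year

12.6


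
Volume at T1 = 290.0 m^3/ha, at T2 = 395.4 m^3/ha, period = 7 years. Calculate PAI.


Formula: PAI = (V_T2 - V_T1) / (T2 - T1)
Volume increment = 395.4 - 290.0 = 105.4 m^3/ha
PAI = 105.4 / 7 = 15.06 m^3/ha/year

15.06


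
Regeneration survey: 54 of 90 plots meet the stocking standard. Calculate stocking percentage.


Formula: Stocking % = stocked plots / total plots * 100
Stocking = 54 / 90 * 100
Stocking = 0.6 * 100 = 60.0%

60.0


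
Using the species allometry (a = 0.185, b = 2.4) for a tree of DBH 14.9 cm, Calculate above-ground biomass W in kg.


Formula: W = a * DBH^b  (allometric power law)
DBH^b = 14.9^2.4 = 654.1044
W = 0.185 * 654.1044 = 121.0 kg

121.0


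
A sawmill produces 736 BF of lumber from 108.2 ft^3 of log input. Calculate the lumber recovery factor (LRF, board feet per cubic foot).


Formula: LRF = Lumber Output (BF) / Log Input (ft^3)
LRF = 736 BF / 108.2 ft^3
LRF = 6.8 BF/ft^3

6.8


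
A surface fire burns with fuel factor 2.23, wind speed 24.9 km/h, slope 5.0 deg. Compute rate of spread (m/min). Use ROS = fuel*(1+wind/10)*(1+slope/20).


Formula: ROS = fuel * (1 + wind/10) * (1 + slope/20)
Wind factor = 1 + 24.9/10 = 3.49
Slope factor = 1 + 5.0/20 = 1.25
ROS = 2.23 * 3.49 * 1.25 = 9.73 m/min

9.73


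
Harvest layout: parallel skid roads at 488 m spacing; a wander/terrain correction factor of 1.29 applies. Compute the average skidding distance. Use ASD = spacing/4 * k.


Formula: ASD = (spacing / 4) * correction
Uncorrected distance = spacing / 4 = 488 / 4 = 122 m
ASD = 122 * 1.29 = 157 m

157


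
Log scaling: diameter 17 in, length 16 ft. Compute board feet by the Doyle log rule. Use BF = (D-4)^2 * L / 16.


Doyle: BF = (D - 4)^2 * L / 16
Adjusted diameter = 17 - 4 = 13 in
(D-4)^2 = 13^2 = 169
BF = 169 * 16 / 16 = 169 BF

169


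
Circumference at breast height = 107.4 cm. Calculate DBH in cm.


Formula: DBH = C / pi
DBH = 107.4 / pi
pi = 3.14159...
DBH = 34.2 cm

34.2


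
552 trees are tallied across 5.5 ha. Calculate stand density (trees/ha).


Formula: Stand Density = N_trees / Area_ha
Density = 552 trees / 5.5 ha
Density = 100 trees/ha

100


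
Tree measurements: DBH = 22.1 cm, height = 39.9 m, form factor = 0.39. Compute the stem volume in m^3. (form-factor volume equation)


Formula: V = pi * (DBH/200)^2 * H * ff
Radius = DBH/200 = 22.1/200 = 0.1105 m
Radius^2 = 0.1105^2 = 0.01221025 m^2
V = pi * 0.01221025 * 39.9 * 0.39
V = 0.597 m^3

0.597


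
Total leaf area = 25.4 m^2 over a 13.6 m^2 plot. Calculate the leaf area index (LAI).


Formula: LAI = total leaf area / ground area  (dimensionless)
LAI = 25.4 m^2 / 13.6 m^2
LAI = 1.87

1.87


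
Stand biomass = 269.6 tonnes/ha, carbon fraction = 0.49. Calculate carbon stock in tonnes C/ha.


Formula: Carbon Stock = Biomass * Carbon Fraction
C = 269.6 t/ha * 0.49
C = 132.1 t C/ha

132.1


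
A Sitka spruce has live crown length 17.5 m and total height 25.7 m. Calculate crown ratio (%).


Formula: Crown Ratio = (Crown Length / Total Height) * 100
CR = (17.5 m / 25.7 m) * 100
CR = 0.6809 * 100 = 68.1%

68.1


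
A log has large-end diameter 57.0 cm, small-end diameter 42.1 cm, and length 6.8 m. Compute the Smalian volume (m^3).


Smalian: V = (A1 + A2)/2 * L,  A = pi*(D/200)^2
A1 = pi*(57.0/200)^2 = 0.255176 m^2
A2 = pi*(42.1/200)^2 = 0.139205 m^2
V = (0.255176+0.139205)/2*6.8 = 1.3409 m^3

1.3409


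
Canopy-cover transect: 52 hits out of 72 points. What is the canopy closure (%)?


Formula: Canopy closure = covered points / total points * 100
Closure = 52 / 72 * 100
Closure = 0.7222 * 100 = 72.2%

72.2


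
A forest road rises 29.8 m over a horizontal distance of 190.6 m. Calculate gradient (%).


Formula: Gradient = rise / run * 100
Gradient = 29.8 / 190.6 * 100 = 15.6%

15.6


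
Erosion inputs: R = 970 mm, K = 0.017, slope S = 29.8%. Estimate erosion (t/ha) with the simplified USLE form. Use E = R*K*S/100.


Formula: E = R * K * S / 100  (simplified USLE)
R * K = 970 * 0.017 = 16.49
E = 16.49 * 29.8 / 100 = 4.91 t/ha

4.91


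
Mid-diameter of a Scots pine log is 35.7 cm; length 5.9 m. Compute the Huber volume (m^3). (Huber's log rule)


Huber: V = Am * L,  Am = pi*(Dm/200)^2
Am = pi*(35.7/200)^2 = 0.100098 m^2
V = 0.100098*5.9 = 0.5906 m^3

0.5906


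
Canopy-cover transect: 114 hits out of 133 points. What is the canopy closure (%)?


Formula: Canopy closure = covered points / total points * 100
Closure = 114 / 133 * 100
Closure = 0.8571 * 100 = 85.7%

85.7


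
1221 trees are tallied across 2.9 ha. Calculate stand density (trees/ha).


Formula: Stand Density = N_trees / Area_ha
Density = 1221 trees / 2.9 ha
Density = 421 trees/ha

421


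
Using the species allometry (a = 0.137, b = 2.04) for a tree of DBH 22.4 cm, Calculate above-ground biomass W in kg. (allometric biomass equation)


Formula: W = a * DBH^b  (allometric power law)
DBH^b = 22.4^2.04 = 568.2062
W = 0.137 * 568.2062 = 77.8 kg

77.8


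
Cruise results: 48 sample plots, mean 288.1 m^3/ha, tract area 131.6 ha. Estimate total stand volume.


Formula: Total Volume = Mean Volume per ha * Total Area
Total Volume = 288.1 m^3/ha * 131.6 ha
Total Volume = 37914 m^3

37914


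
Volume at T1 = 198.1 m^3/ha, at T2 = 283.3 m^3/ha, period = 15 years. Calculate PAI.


Formula: PAI = (V_T2 - V_T1) / (T2 - T1)
Volume increment = 283.3 - 198.1 = 85.2 m^3/ha
PAI = 85.2 / 15 = 5.68 m^3/ha/year

5.68


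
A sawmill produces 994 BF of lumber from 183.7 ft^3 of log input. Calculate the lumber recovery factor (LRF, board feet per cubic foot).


Formula: LRF = Lumber Output (BF) / Log Input (ft^3)
LRF = 994 BF / 183.7 ft^3
LRF = 5.41 BF/ft^3

5.41


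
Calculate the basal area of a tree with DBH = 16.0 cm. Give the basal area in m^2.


Formula: BA = pi * (DBH/2)^2 / 10000  (cm^2 to m^2)
Radius = DBH/2 = 16.0/2 = 8.0 cm
BA = pi * 8.0^2 / 10000
   = 201.0619 cm^2 / 10000
   = 0.0201 m^2

0.0201


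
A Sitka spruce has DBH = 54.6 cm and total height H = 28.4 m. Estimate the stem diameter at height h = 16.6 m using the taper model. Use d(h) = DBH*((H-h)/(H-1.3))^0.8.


Taper: d(h) = DBH * ((H - h) / (H - 1.3))^0.8
Numerator = H - h = 28.4 - 16.6 = 11.8 m
Denominator = H - 1.3 = 28.4 - 1.3 = 27.1 m
Ratio = 11.8 / 27.1 = 0.43542
d = 54.6 * 0.43542^0.8 = 28.1 cm

28.1


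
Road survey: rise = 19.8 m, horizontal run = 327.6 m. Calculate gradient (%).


Formula: Gradient = rise / run * 100
Gradient = 19.8 / 327.6 * 100 = 6.0%

6.0


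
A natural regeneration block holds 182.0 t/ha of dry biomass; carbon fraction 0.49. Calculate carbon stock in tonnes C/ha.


Formula: Carbon Stock = Biomass * Carbon Fraction
C = 182.0 t/ha * 0.49
C = 89.2 t C/ha

89.2


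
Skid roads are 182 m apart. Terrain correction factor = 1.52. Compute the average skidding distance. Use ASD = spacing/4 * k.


Formula: ASD = (spacing / 4) * correction
Uncorrected distance = spacing / 4 = 182 / 4 = 45.5 m
ASD = 45.5 * 1.52 = 69 m

69


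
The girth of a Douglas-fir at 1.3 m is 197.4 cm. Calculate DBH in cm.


Formula: DBH = C / pi
DBH = 197.4 / pi
pi = 3.14159...
DBH = 62.8 cm

62.8


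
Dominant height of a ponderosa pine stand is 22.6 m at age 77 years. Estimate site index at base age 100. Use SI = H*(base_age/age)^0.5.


Formula: SI = H_dom * (base_age / age)^0.5
Age ratio = 100 / 77 = 1.2987
sqrt(age_ratio) = 1.13961
SI = 22.6 * 1.13961 = 25.8 m

25.8


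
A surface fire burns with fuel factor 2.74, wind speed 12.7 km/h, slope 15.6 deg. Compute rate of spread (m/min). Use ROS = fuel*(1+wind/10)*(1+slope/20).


Formula: ROS = fuel * (1 + wind/10) * (1 + slope/20)
Wind factor = 1 + 12.7/10 = 2.27
Slope factor = 1 + 15.6/20 = 1.78
ROS = 2.74 * 2.27 * 1.78 = 11.07 m/min

11.07


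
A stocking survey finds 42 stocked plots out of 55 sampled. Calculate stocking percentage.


Formula: Stocking % = stocked plots / total plots * 100
Stocking = 42 / 55 * 100
Stocking = 0.7636 * 100 = 76.4%

76.4


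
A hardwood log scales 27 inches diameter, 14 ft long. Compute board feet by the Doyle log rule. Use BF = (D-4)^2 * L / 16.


Doyle: BF = (D - 4)^2 * L / 16
Adjusted diameter = 27 - 4 = 23 in
(D-4)^2 = 23^2 = 529
BF = 529 * 14 / 16 = 463 BF

463


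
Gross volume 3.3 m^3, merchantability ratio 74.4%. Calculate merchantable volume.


Formula: MV = V_total * (merchantable_pct / 100)
Merchantable fraction = 74.4% / 100 = 0.744
MV = 3.3 m^3 * 0.744 = 2.455 m^3

2.455


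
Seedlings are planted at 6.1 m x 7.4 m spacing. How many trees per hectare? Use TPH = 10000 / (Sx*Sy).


Formula: TPH = 10000 m^2/ha / (spacing_x * spacing_y)
Area per tree = 6.1 m * 7.4 m = 45.14 m^2
TPH = 10000 / 45.14 = 222 trees/ha

222


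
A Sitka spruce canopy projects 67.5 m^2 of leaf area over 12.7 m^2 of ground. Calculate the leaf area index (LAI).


Formula: LAI = total leaf area / ground area  (dimensionless)
LAI = 67.5 m^2 / 12.7 m^2
LAI = 5.31

5.31


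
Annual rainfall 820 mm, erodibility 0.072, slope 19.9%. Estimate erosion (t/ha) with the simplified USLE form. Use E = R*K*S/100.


Formula: E = R * K * S / 100  (simplified USLE)
R * K = 820 * 0.072 = 59.04
E = 59.04 * 19.9 / 100 = 11.75 t/ha

11.75


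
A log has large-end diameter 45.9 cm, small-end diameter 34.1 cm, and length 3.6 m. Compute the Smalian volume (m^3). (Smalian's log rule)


Smalian: V = (A1 + A2)/2 * L,  A = pi*(D/200)^2
A1 = pi*(45.9/200)^2 = 0.165468 m^2
A2 = pi*(34.1/200)^2 = 0.091327 m^2
V = (0.165468+0.091327)/2*3.6 = 0.4622 m^3

0.4622


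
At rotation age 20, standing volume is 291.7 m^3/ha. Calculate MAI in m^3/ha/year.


Formula: MAI = Total Volume / Stand Age
MAI = 291.7 m^3/ha / 20 years
MAI = 14.59 m^3/ha/year

14.59


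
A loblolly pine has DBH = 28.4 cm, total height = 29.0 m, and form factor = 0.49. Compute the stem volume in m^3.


Formula: V = pi * (DBH/200)^2 * H * ff
Radius = DBH/200 = 28.4/200 = 0.142 m
Radius^2 = 0.142^2 = 0.020164 m^2
V = pi * 0.020164 * 29.0 * 0.49
V = 0.9 m^3

0.9


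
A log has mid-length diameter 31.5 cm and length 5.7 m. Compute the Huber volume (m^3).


Huber: V = Am * L,  Am = pi*(Dm/200)^2
Am = pi*(31.5/200)^2 = 0.077931 m^2
V = 0.077931*5.7 = 0.4442 m^3

0.4442


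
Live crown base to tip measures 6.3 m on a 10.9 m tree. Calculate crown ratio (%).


Formula: Crown Ratio = (Crown Length / Total Height) * 100
CR = (6.3 m / 10.9 m) * 100
CR = 0.578 * 100 = 57.8%

57.8


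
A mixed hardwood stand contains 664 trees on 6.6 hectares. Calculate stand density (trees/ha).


Formula: Stand Density = N_trees / Area_ha
Density = 664 trees / 6.6 ha
Density = 101 trees/ha

101


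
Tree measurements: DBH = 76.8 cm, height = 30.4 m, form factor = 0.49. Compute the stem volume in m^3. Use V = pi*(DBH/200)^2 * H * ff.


Formula: V = pi * (DBH/200)^2 * H * ff
Radius = DBH/200 = 76.8/200 = 0.384 m
Radius^2 = 0.384^2 = 0.147456 m^2
V = pi * 0.147456 * 30.4 * 0.49
V = 6.901 m^3

6.901


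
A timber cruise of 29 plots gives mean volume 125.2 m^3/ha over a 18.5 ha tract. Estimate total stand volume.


Formula: Total Volume = Mean Volume per ha * Total Area
Total Volume = 125.2 m^3/ha * 18.5 ha
Total Volume = 2316 m^3

2316


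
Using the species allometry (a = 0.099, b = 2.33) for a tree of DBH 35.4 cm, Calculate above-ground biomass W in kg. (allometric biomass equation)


Formula: W = a * DBH^b  (allometric power law)
DBH^b = 35.4^2.33 = 4066.0957
W = 0.099 * 4066.0957 = 402.5 kg

402.5


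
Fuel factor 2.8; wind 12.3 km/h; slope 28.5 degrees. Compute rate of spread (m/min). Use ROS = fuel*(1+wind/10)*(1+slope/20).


Formula: ROS = fuel * (1 + wind/10) * (1 + slope/20)
Wind factor = 1 + 12.3/10 = 2.23
Slope factor = 1 + 28.5/20 = 2.425
ROS = 2.8 * 2.23 * 2.425 = 15.14 m/min

15.14


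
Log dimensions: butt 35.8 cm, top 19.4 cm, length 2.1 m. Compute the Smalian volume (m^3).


Smalian: V = (A1 + A2)/2 * L,  A = pi*(D/200)^2
A1 = pi*(35.8/200)^2 = 0.10066 m^2
A2 = pi*(19.4/200)^2 = 0.029559 m^2
V = (0.10066+0.029559)/2*2.1 = 0.1367 m^3

0.1367


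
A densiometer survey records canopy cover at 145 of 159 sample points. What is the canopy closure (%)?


Formula: Canopy closure = covered points / total points * 100
Closure = 145 / 159 * 100
Closure = 0.9119 * 100 = 91.2%

91.2


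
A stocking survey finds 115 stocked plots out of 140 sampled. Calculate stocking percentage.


Formula: Stocking % = stocked plots / total plots * 100
Stocking = 115 / 140 * 100
Stocking = 0.8214 * 100 = 82.1%

82.1


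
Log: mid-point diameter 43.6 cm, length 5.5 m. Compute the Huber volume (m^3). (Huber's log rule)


Huber: V = Am * L,  Am = pi*(Dm/200)^2
Am = pi*(43.6/200)^2 = 0.149301 m^2
V = 0.149301*5.5 = 0.8212 m^3

0.8212
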